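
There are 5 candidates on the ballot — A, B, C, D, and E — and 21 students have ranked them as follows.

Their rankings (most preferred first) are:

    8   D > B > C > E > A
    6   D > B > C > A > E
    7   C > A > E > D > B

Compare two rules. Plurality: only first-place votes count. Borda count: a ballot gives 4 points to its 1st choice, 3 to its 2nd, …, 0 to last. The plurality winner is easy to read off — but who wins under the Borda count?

D

Plurality first-place counts: A 0, B 0, C 7, D 14, E 0 → D.
Borda totals: A 27, B 42, C 56, D 63, E 22 → D.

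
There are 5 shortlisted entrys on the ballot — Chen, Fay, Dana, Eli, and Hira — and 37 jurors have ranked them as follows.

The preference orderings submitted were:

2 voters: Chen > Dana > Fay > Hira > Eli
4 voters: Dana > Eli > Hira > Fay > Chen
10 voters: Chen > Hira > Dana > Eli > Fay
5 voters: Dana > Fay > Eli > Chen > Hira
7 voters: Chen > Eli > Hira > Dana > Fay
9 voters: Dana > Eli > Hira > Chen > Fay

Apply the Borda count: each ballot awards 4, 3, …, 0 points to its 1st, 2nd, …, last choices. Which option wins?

Dana

Borda scores:
  Chen: 2·4 + 4·0 + 10·4 + 5·1 + 7·4 + 9·1 = 90
  Fay: 2·2 + 4·1 + 10·0 + 5·3 + 7·0 + 9·0 = 23
  Dana: 2·3 + 4·4 + 10·2 + 5·4 + 7·1 + 9·4 = 105
  Eli: 2·0 + 4·3 + 10·1 + 5·2 + 7·3 + 9·3 = 80
  Hira: 2·1 + 4·2 + 10·3 + 5·0 + 7·2 + 9·2 = 72
Dana has the highest total.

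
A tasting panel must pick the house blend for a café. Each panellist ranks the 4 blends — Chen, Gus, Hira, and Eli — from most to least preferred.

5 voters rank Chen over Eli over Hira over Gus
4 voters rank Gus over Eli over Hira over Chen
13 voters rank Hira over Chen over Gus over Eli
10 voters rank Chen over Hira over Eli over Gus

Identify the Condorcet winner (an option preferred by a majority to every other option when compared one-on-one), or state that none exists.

Head-to-head results (32 voters total):
Chen vs Gus: Chen wins 28–4.
Chen vs Hira: Hira wins 17–15.
Chen vs Eli: Chen wins 28–4.
Gus vs Hira: Hira wins 28–4.
Gus vs Eli: Gus wins 17–15.
Hira vs Eli: Hira wins 23–9.
Hira beats each rival — Chen (17–15), Gus (28–4), Eli (23–9) — so Hira is the Condorcet winner.

Hira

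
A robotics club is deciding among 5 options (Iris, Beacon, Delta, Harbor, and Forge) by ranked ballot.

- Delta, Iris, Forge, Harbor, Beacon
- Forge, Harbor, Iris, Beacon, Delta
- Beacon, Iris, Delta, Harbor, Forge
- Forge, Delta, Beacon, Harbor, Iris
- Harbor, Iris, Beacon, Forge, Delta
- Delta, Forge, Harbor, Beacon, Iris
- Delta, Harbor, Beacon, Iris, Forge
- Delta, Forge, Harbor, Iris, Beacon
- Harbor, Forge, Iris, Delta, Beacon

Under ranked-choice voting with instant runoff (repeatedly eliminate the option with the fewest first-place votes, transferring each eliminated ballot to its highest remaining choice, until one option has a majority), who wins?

Delta

Round 1: Delta 4, Harbor 2, Forge 2, Beacon 1, Iris 0. Iris has the fewest and is eliminated.
Round 2: Delta 4, Harbor 2, Forge 2, Beacon 1. Beacon has the fewest and is eliminated.
Round 3: Delta 5, Harbor 2, Forge 2. Delta has a majority.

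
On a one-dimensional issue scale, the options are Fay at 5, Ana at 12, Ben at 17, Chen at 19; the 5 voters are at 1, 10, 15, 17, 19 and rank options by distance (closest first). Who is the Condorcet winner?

With single-peaked preferences on a line, the Condorcet winner is the candidate closest to the median voter.
The median voter (position 15) is closest to Ben at 17.
Check: Ben vs Chen — voters closer to Ben: 4 of 5.

Ben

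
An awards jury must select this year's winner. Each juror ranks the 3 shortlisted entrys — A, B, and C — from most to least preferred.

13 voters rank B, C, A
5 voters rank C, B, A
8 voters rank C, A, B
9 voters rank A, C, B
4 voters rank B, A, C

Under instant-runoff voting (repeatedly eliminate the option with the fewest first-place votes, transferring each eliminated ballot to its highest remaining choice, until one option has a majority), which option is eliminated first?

A

Round 1: B 17, C 13, A 9. A has the fewest and is eliminated.
Round 2: C 22, B 17. C has a majority.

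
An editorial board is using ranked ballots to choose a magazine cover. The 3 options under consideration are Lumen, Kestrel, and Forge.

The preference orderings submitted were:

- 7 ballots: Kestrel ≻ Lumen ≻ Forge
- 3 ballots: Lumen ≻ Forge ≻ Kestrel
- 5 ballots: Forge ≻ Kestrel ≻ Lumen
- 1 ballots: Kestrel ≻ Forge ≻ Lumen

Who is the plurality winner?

First-place vote totals:
  Lumen: 3
  Kestrel: 8
  Forge: 5
Kestrel has the most first-place votes.

Kestrel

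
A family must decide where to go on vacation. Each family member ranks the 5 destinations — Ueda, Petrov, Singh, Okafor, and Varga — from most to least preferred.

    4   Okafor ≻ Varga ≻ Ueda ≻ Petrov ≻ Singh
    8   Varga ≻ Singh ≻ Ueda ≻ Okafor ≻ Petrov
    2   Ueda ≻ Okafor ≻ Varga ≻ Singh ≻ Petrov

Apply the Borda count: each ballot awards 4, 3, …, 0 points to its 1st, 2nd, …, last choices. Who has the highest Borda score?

Varga

Borda scores:
  Ueda: 4·2 + 8·2 + 2·4 = 32
  Petrov: 4·1 + 8·0 + 2·0 = 4
  Singh: 4·0 + 8·3 + 2·1 = 26
  Okafor: 4·4 + 8·1 + 2·3 = 30
  Varga: 4·3 + 8·4 + 2·2 = 48
Varga has the highest total.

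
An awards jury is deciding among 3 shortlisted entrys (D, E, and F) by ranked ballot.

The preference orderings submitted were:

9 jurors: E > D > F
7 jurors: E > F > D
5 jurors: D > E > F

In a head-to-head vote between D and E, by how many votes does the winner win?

Ballots ranking D above E: 5.
Ballots ranking E above D: 9+7 = 16.
E wins 16–5, a margin of 11.

11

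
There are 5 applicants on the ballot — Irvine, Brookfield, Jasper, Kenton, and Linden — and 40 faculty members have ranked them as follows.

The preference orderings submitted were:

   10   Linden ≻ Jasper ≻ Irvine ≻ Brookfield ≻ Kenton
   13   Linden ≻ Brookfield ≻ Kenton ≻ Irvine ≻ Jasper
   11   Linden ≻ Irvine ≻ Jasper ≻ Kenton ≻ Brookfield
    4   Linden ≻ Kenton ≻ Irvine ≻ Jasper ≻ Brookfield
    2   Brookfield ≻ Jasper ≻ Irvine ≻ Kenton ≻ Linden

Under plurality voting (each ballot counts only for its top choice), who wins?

Linden

First-place vote totals:
  Irvine: 0
  Brookfield: 2
  Jasper: 0
  Kenton: 0
  Linden: 38
Linden has the most first-place votes.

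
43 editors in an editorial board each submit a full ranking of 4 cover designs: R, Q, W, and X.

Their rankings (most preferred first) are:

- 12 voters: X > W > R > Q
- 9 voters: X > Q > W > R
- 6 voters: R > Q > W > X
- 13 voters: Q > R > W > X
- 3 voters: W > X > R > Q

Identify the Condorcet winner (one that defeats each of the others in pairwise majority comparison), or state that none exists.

No Condorcet winner

Head-to-head results (43 voters total):
R vs Q: Q wins 22–21.
R vs W: W wins 24–19.
R vs X: X wins 24–19.
Q vs W: Q wins 28–15.
Q vs X: X wins 24–19.
W vs X: W wins 22–21.
No candidate beats all others: Q beats W beats X beats Q, a majority cycle.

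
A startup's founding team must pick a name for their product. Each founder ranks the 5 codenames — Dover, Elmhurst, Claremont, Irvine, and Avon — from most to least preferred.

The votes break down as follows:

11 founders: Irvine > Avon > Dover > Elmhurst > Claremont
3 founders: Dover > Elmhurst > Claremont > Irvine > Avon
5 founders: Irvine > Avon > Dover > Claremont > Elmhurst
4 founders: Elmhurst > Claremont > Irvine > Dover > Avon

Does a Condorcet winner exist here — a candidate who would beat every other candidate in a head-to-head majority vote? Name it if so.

Irvine

Head-to-head results (23 voters total):
Dover vs Elmhurst: Dover wins 19–4.
Dover vs Claremont: Dover wins 19–4.
Dover vs Irvine: Irvine wins 20–3.
Dover vs Avon: Avon wins 16–7.
Elmhurst vs Claremont: Elmhurst wins 18–5.
Elmhurst vs Irvine: Irvine wins 16–7.
Elmhurst vs Avon: Avon wins 16–7.
Claremont vs Irvine: Irvine wins 16–7.
Claremont vs Avon: Avon wins 16–7.
Irvine vs Avon: Irvine wins 23–0.
Irvine beats each rival — Dover (20–3), Elmhurst (16–7), Claremont (16–7), Avon (23–0) — so Irvine is the Condorcet winner.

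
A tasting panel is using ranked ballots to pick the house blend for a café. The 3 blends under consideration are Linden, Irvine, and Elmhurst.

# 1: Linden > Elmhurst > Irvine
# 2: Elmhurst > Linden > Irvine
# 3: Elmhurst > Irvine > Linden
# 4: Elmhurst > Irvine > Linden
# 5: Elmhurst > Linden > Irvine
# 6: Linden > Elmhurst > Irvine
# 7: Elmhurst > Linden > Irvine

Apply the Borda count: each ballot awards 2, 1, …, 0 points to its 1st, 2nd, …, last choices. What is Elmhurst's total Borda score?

12

Borda scores:
  Linden: 2 + 1 + 0 + 0 + 1 + 2 + 1 = 7
  Irvine: 0 + 0 + 1 + 1 + 0 + 0 + 0 = 2
  Elmhurst: 1 + 2 + 2 + 2 + 2 + 1 + 2 = 12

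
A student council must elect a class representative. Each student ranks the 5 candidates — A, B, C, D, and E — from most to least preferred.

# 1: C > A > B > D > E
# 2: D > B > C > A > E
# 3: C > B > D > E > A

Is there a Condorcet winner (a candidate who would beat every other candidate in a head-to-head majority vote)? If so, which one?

Head-to-head results (3 voters total):
A vs B: B wins 2–1.
A vs C: C wins 3–0.
A vs D: D wins 2–1.
A vs E: A wins 2–1.
B vs C: C wins 2–1.
B vs D: B wins 2–1.
B vs E: B wins 3–0.
C vs D: C wins 2–1.
C vs E: C wins 3–0.
D vs E: D wins 3–0.
C beats each rival — A (3–0), B (2–1), D (2–1), E (3–0) — so C is the Condorcet winner.

C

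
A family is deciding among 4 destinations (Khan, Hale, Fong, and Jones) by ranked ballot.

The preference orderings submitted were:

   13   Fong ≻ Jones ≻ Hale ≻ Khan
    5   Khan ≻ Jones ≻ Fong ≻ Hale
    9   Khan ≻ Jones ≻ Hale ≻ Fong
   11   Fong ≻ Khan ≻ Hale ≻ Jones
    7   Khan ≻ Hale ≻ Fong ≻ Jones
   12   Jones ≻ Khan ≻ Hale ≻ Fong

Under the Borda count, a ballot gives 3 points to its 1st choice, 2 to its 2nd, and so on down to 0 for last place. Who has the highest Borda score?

Khan

Borda scores:
  Khan: 13·0 + 5·3 + 9·3 + 11·2 + 7·3 + 12·2 = 109
  Hale: 13·1 + 5·0 + 9·1 + 11·1 + 7·2 + 12·1 = 59
  Fong: 13·3 + 5·1 + 9·0 + 11·3 + 7·1 + 12·0 = 84
  Jones: 13·2 + 5·2 + 9·2 + 11·0 + 7·0 + 12·3 = 90
Khan has the highest total.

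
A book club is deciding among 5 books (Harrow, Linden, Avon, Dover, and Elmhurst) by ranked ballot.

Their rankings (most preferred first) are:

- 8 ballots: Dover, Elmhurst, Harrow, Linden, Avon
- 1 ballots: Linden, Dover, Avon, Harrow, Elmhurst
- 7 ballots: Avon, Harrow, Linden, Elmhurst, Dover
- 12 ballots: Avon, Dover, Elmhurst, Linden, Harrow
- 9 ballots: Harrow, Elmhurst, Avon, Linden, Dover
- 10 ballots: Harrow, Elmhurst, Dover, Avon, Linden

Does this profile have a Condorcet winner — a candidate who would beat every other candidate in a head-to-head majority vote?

Head-to-head results (47 voters total):
Harrow vs Linden: Harrow wins 34–13.
Harrow vs Avon: Harrow wins 27–20.
Harrow vs Dover: Harrow wins 26–21.
Harrow vs Elmhurst: Harrow wins 27–20.
Linden vs Avon: Avon wins 38–9.
Linden vs Dover: Dover wins 30–17.
Linden vs Elmhurst: Elmhurst wins 39–8.
Avon vs Dover: Avon wins 28–19.
Avon vs Elmhurst: Elmhurst wins 27–20.
Dover vs Elmhurst: Elmhurst wins 26–21.
Harrow beats each rival — Linden (34–13), Avon (27–20), Dover (26–21), Elmhurst (27–20) — so Harrow is the Condorcet winner.

Yes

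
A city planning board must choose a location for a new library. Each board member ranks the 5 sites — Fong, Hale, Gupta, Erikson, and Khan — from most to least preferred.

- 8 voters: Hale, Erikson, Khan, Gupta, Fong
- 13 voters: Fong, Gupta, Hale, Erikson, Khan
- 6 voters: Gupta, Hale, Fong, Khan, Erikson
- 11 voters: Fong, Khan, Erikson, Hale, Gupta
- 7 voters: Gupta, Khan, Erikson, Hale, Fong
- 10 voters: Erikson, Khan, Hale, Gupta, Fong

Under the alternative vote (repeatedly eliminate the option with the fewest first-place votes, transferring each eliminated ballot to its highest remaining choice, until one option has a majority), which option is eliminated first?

Round 1: Fong 24, Gupta 13, Erikson 10, Hale 8, Khan 0. Khan has the fewest and is eliminated.
Round 2: Fong 24, Gupta 13, Erikson 10, Hale 8. Hale has the fewest and is eliminated.
Round 3: Fong 24, Erikson 18, Gupta 13. Gupta has the fewest and is eliminated.
Round 4: Fong 30, Erikson 25. Fong has a majority.

Khan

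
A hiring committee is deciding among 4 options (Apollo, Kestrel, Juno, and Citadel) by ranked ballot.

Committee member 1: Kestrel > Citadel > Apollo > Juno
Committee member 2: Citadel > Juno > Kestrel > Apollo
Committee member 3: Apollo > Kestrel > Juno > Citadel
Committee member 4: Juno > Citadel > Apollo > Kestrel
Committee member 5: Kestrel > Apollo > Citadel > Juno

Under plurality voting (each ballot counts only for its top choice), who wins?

First-place vote totals:
  Apollo: 1
  Kestrel: 2
  Juno: 1
  Citadel: 1
Kestrel has the most first-place votes.

Kestrel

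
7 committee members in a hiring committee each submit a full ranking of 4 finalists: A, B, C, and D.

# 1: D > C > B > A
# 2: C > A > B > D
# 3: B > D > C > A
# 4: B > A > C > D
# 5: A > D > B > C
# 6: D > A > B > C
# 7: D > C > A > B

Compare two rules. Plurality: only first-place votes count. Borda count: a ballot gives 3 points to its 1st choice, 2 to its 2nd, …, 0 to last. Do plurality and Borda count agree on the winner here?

Plurality first-place counts: A 1, B 2, C 1, D 3 → D.
Borda totals: A 10, B 10, C 9, D 13 → D.
The two rules agree on D.

Yes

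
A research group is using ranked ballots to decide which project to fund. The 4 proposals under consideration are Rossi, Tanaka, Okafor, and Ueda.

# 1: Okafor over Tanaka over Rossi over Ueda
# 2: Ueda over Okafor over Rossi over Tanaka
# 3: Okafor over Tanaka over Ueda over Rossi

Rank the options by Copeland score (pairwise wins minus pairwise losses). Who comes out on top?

Okafor

Pairwise results:
  Rossi vs Tanaka: Tanaka wins 2–1.
  Rossi vs Okafor: Okafor wins 3–0.
  Rossi vs Ueda: Ueda wins 2–1.
  Tanaka vs Okafor: Okafor wins 3–0.
  Tanaka vs Ueda: Tanaka wins 2–1.
  Okafor vs Ueda: Okafor wins 2–1.
Copeland scores (wins − losses):
  Rossi: 0 − 3 = -3
  Tanaka: 2 − 1 = 1
  Okafor: 3 − 0 = 3
  Ueda: 1 − 2 = -1
Okafor has the best Copeland score.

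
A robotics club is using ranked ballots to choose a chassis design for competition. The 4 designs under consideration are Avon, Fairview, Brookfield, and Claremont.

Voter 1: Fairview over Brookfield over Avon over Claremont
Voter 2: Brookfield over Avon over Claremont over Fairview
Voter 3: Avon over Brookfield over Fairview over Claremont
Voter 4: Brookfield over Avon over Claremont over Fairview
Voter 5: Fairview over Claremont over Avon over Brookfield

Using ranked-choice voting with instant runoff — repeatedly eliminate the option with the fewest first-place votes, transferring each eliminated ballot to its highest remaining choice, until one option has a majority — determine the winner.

Round 1: Fairview 2, Brookfield 2, Avon 1, Claremont 0. Claremont has the fewest and is eliminated.
Round 2: Fairview 2, Brookfield 2, Avon 1. Avon has the fewest and is eliminated.
Round 3: Brookfield 3, Fairview 2. Brookfield has a majority.

Brookfield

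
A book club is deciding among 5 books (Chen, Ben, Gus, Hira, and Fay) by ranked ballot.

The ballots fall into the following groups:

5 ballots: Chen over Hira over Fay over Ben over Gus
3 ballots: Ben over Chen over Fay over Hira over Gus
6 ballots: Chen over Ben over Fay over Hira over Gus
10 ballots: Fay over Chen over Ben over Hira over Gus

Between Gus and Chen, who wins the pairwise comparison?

Ballots ranking Gus above Chen: 0.
Ballots ranking Chen above Gus: 5+3+6+10 = 24.
Chen wins the head-to-head, 24–0.

Chen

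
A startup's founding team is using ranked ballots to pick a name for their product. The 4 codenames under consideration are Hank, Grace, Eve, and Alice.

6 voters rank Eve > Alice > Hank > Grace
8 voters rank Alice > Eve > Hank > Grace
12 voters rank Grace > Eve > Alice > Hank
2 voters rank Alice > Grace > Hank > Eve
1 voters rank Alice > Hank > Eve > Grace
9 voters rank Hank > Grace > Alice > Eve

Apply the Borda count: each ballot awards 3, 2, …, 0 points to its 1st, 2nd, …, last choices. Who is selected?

Alice

Borda scores:
  Hank: 6·1 + 8·1 + 12·0 + 2·1 + 2 + 9·3 = 45
  Grace: 6·0 + 8·0 + 12·3 + 2·2 + 0 + 9·2 = 58
  Eve: 6·3 + 8·2 + 12·2 + 2·0 + 1 + 9·0 = 59
  Alice: 6·2 + 8·3 + 12·1 + 2·3 + 3 + 9·1 = 66
Alice has the highest total.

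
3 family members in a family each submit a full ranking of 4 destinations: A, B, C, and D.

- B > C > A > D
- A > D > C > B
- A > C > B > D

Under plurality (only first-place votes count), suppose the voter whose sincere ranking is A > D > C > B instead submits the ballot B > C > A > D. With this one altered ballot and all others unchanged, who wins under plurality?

First-place totals with the altered ballot: A 1, B 2, C 0, D 0.
The switch changes the winner from A to B.

B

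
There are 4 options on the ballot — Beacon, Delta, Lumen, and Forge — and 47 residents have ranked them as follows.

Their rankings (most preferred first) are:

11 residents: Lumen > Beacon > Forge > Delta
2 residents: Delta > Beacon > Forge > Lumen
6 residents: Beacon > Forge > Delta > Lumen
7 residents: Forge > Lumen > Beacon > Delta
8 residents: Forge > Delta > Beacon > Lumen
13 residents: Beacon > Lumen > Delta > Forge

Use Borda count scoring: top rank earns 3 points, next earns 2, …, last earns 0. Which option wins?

Borda scores:
  Beacon: 11·2 + 2·2 + 6·3 + 7·1 + 8·1 + 13·3 = 98
  Delta: 11·0 + 2·3 + 6·1 + 7·0 + 8·2 + 13·1 = 41
  Lumen: 11·3 + 2·0 + 6·0 + 7·2 + 8·0 + 13·2 = 73
  Forge: 11·1 + 2·1 + 6·2 + 7·3 + 8·3 + 13·0 = 70
Beacon has the highest total.

Beacon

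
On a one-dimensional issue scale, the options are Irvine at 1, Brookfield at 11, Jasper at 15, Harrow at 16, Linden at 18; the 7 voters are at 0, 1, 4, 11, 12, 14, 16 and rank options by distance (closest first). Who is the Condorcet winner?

With single-peaked preferences on a line, the Condorcet winner is the candidate closest to the median voter.
The median voter (position 11) is closest to Brookfield at 11.
Check: Brookfield vs Linden — voters closer to Brookfield: 6 of 7.

Brookfield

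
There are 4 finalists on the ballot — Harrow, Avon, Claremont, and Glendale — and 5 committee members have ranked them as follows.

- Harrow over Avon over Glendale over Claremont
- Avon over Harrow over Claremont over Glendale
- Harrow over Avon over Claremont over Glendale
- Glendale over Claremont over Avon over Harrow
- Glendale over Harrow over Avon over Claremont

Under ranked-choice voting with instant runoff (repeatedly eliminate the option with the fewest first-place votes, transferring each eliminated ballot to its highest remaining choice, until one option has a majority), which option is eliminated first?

Round 1: Harrow 2, Glendale 2, Avon 1, Claremont 0. Claremont has the fewest and is eliminated.
Round 2: Harrow 2, Glendale 2, Avon 1. Avon has the fewest and is eliminated.
Round 3: Harrow 3, Glendale 2. Harrow has a majority.

Claremont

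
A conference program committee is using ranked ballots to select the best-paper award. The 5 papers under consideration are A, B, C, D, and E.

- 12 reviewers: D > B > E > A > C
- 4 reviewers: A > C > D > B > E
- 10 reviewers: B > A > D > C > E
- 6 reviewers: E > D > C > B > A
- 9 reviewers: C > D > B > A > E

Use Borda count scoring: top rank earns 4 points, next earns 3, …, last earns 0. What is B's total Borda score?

Borda scores:
  A: 12·1 + 4·4 + 10·3 + 6·0 + 9·1 = 67
  B: 12·3 + 4·1 + 10·4 + 6·1 + 9·2 = 104
  C: 12·0 + 4·3 + 10·1 + 6·2 + 9·4 = 70
  D: 12·4 + 4·2 + 10·2 + 6·3 + 9·3 = 121
  E: 12·2 + 4·0 + 10·0 + 6·4 + 9·0 = 48

104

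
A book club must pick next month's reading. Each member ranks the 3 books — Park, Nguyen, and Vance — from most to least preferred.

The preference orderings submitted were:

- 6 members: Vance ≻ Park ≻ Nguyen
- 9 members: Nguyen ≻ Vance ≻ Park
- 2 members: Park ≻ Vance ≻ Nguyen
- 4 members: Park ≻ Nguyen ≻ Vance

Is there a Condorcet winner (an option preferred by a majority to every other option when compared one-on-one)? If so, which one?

None — there is no Condorcet winner

Head-to-head results (21 voters total):
Park vs Nguyen: Park wins 12–9.
Park vs Vance: Vance wins 15–6.
Nguyen vs Vance: Nguyen wins 13–8.
No candidate beats all others: Park beats Nguyen beats Vance beats Park, a majority cycle.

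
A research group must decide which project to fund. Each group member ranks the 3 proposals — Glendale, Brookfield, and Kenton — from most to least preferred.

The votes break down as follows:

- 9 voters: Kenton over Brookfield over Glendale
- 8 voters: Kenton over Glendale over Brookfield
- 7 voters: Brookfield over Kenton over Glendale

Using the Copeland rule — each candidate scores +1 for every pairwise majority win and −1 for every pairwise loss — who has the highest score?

Pairwise results:
  Glendale vs Brookfield: Brookfield wins 16–8.
  Glendale vs Kenton: Kenton wins 24–0.
  Brookfield vs Kenton: Kenton wins 17–7.
Copeland scores (wins − losses):
  Glendale: 0 − 2 = -2
  Brookfield: 1 − 1 = 0
  Kenton: 2 − 0 = 2
Kenton has the best Copeland score.

Kenton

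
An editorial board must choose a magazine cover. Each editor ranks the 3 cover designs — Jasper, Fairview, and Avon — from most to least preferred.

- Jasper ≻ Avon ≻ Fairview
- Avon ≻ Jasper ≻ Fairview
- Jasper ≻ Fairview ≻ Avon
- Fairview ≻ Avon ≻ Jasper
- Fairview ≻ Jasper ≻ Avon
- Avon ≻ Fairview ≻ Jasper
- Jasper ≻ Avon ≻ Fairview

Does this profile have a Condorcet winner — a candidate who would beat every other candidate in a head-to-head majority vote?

Yes

Head-to-head results (7 voters total):
Jasper vs Fairview: Jasper wins 4–3.
Jasper vs Avon: Jasper wins 4–3.
Fairview vs Avon: Avon wins 4–3.
Jasper beats each rival — Fairview (4–3), Avon (4–3) — so Jasper is the Condorcet winner.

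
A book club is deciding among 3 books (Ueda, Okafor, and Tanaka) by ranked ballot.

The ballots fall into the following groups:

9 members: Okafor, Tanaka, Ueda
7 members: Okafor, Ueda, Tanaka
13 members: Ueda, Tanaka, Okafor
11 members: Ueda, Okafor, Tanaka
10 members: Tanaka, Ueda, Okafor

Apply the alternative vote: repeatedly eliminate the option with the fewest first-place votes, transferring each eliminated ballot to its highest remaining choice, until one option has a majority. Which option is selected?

Ueda

Round 1: Ueda 24, Okafor 16, Tanaka 10. Tanaka has the fewest and is eliminated.
Round 2: Ueda 34, Okafor 16. Ueda has a majority.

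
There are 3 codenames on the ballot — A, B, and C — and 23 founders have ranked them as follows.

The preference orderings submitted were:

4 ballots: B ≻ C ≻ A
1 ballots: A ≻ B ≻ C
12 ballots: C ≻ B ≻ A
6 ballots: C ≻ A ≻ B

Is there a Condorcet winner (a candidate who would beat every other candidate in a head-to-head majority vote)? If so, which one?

C

Head-to-head results (23 voters total):
A vs B: B wins 16–7.
A vs C: C wins 22–1.
B vs C: C wins 18–5.
C beats each rival — A (22–1), B (18–5) — so C is the Condorcet winner.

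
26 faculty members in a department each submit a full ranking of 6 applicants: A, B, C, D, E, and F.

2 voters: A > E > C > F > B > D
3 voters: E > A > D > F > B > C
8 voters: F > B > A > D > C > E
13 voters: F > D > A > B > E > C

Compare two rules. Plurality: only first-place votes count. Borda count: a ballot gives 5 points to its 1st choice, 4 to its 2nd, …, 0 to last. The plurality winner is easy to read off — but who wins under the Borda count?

Plurality first-place counts: A 2, B 0, C 0, D 0, E 3, F 21 → F.
Borda totals: A 85, B 63, C 14, D 77, E 36, F 115 → F.

F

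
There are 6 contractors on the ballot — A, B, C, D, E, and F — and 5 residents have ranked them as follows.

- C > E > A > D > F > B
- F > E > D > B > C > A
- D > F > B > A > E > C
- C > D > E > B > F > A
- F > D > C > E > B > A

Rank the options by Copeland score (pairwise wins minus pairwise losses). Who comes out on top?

D

Pairwise results:
  A vs B: B wins 4–1.
  A vs C: C wins 4–1.
  A vs D: D wins 4–1.
  A vs E: E wins 4–1.
  A vs F: F wins 4–1.
  B vs C: C wins 3–2.
  B vs D: D wins 5–0.
  B vs E: E wins 4–1.
  B vs F: F wins 4–1.
  C vs D: D wins 3–2.
  C vs E: C wins 3–2.
  C vs F: F wins 3–2.
  D vs E: D wins 3–2.
  D vs F: D wins 3–2.
  E vs F: F wins 3–2.
Copeland scores (wins − losses):
  A: 0 − 5 = -5
  B: 1 − 4 = -3
  C: 3 − 2 = 1
  D: 5 − 0 = 5
  E: 2 − 3 = -1
  F: 4 − 1 = 3
D has the best Copeland score.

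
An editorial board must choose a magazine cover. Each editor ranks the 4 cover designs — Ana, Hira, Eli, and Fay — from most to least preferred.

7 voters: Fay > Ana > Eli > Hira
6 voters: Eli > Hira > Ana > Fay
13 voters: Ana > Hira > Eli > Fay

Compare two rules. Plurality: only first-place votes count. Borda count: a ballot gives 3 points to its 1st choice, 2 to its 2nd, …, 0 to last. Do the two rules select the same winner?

Plurality first-place counts: Ana 13, Hira 0, Eli 6, Fay 7 → Ana.
Borda totals: Ana 59, Hira 38, Eli 38, Fay 21 → Ana.
The two rules agree on Ana.

Yes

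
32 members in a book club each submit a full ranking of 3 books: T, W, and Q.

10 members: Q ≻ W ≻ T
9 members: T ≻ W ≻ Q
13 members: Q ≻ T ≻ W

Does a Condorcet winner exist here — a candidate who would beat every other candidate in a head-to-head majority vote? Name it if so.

Head-to-head results (32 voters total):
T vs W: T wins 22–10.
T vs Q: Q wins 23–9.
W vs Q: Q wins 23–9.
Q beats each rival — T (23–9), W (23–9) — so Q is the Condorcet winner.

Q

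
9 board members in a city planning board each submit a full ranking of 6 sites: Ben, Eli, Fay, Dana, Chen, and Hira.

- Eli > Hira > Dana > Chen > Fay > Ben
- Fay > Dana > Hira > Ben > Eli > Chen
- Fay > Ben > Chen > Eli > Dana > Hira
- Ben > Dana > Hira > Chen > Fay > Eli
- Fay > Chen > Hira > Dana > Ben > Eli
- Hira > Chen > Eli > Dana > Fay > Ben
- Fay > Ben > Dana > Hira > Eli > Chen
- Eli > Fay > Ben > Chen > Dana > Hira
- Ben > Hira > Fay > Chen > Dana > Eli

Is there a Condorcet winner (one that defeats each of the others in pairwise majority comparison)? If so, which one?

Fay

Head-to-head results (9 voters total):
Ben vs Eli: Ben wins 6–3.
Ben vs Fay: Fay wins 7–2.
Ben vs Dana: Ben wins 5–4.
Ben vs Chen: Ben wins 6–3.
Ben vs Hira: Ben wins 5–4.
Eli vs Fay: Fay wins 6–3.
Eli vs Dana: Dana wins 5–4.
Eli vs Chen: Chen wins 5–4.
Eli vs Hira: Hira wins 6–3.
Fay vs Dana: Fay wins 6–3.
Fay vs Chen: Fay wins 6–3.
Fay vs Hira: Fay wins 5–4.
Dana vs Chen: Chen wins 5–4.
Dana vs Hira: Dana wins 5–4.
Chen vs Hira: Hira wins 6–3.
Fay beats each rival — Ben (7–2), Eli (6–3), Dana (6–3), Chen (6–3), Hira (5–4) — so Fay is the Condorcet winner.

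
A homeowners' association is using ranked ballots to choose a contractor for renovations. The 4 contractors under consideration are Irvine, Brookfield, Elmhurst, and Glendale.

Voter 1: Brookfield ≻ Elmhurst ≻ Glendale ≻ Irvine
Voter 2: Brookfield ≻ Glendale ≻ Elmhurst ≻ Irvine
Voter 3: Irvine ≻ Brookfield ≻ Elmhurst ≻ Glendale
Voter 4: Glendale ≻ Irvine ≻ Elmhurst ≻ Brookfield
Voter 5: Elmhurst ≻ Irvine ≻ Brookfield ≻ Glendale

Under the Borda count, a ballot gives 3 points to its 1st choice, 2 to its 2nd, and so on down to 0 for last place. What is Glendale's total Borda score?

6

Borda scores:
  Irvine: 0 + 0 + 3 + 2 + 2 = 7
  Brookfield: 3 + 3 + 2 + 0 + 1 = 9
  Elmhurst: 2 + 1 + 1 + 1 + 3 = 8
  Glendale: 1 + 2 + 0 + 3 + 0 = 6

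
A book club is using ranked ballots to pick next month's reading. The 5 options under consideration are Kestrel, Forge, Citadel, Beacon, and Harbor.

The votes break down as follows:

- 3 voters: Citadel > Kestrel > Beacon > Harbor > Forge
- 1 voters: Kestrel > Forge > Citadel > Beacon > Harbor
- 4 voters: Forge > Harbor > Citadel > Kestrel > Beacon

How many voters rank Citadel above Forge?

3

Ballots ranking Citadel above Forge: 3.
Ballots ranking Forge above Citadel: 1+4 = 5.
So 3 of 8 voters prefer Citadel to Forge.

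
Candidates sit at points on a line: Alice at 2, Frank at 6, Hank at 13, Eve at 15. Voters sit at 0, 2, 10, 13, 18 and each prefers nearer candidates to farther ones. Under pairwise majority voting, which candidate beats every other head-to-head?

With single-peaked preferences on a line, the Condorcet winner is the candidate closest to the median voter.
The median voter (position 10) is closest to Hank at 13.
Check: Hank vs Frank — voters closer to Hank: 3 of 5.

Hank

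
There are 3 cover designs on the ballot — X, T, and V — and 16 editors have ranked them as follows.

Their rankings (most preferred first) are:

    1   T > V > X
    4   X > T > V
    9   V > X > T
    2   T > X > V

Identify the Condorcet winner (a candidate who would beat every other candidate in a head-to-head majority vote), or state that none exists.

Head-to-head results (16 voters total):
X vs T: X wins 13–3.
X vs V: V wins 10–6.
T vs V: V wins 9–7.
V beats each rival — X (10–6), T (9–7) — so V is the Condorcet winner.

V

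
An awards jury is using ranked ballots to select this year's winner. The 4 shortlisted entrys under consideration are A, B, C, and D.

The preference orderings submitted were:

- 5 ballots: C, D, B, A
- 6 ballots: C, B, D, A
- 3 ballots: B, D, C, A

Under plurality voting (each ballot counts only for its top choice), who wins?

First-place vote totals:
  A: 0
  B: 3
  C: 11
  D: 0
C has the most first-place votes.

C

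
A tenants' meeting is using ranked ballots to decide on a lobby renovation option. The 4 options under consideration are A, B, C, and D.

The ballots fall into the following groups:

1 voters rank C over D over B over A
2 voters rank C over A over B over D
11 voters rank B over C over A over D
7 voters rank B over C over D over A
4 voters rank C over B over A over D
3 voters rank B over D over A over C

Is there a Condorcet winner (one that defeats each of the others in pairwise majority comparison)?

Head-to-head results (28 voters total):
A vs B: B wins 26–2.
A vs C: C wins 25–3.
A vs D: A wins 17–11.
B vs C: B wins 21–7.
B vs D: B wins 27–1.
C vs D: C wins 25–3.
B beats each rival — A (26–2), C (21–7), D (27–1) — so B is the Condorcet winner.

Yes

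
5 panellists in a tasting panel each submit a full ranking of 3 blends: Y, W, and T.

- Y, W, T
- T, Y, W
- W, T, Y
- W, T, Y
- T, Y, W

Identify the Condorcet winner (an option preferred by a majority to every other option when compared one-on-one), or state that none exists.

Head-to-head results (5 voters total):
Y vs W: Y wins 3–2.
Y vs T: T wins 4–1.
W vs T: W wins 3–2.
No candidate beats all others: Y beats W beats T beats Y, a majority cycle.

None — there is no Condorcet winner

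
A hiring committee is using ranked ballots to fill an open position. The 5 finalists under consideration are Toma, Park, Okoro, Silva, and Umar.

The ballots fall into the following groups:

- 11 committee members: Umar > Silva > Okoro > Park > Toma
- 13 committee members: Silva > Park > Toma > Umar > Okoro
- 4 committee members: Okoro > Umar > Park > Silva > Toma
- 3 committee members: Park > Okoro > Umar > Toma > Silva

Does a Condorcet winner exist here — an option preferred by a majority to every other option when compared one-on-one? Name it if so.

No Condorcet winner

Head-to-head results (31 voters total):
Toma vs Park: Park wins 31–0.
Toma vs Okoro: Okoro wins 18–13.
Toma vs Silva: Silva wins 28–3.
Toma vs Umar: Umar wins 18–13.
Park vs Okoro: Park wins 16–15.
Park vs Silva: Silva wins 24–7.
Park vs Umar: Park wins 16–15.
Okoro vs Silva: Silva wins 24–7.
Okoro vs Umar: Umar wins 24–7.
Silva vs Umar: Umar wins 18–13.
No candidate beats all others: Park beats Umar beats Silva beats Park, a majority cycle.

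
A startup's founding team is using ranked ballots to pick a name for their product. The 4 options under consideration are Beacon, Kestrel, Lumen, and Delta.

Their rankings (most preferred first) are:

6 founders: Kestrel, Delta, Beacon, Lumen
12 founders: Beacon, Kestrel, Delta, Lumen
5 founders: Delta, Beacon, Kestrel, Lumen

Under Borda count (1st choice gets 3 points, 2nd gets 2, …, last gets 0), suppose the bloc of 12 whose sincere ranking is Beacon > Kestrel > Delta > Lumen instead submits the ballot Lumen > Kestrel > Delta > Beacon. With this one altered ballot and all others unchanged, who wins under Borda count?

Borda totals with the altered ballot: Beacon 16, Kestrel 47, Lumen 36, Delta 39.
The switch changes the winner from Beacon to Kestrel.

Kestrel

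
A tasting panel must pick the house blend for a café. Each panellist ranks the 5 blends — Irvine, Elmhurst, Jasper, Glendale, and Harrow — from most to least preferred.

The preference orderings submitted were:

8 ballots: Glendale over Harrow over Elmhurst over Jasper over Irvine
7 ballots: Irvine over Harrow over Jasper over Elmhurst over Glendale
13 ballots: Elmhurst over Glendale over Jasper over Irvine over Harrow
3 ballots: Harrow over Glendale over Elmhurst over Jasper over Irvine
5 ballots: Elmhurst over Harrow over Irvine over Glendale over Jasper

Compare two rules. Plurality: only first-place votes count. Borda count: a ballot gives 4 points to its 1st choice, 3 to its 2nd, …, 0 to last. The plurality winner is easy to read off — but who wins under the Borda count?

Plurality first-place counts: Irvine 7, Elmhurst 18, Jasper 0, Glendale 8, Harrow 3 → Elmhurst.
Borda totals: Irvine 51, Elmhurst 101, Jasper 51, Glendale 85, Harrow 72 → Elmhurst.

Elmhurst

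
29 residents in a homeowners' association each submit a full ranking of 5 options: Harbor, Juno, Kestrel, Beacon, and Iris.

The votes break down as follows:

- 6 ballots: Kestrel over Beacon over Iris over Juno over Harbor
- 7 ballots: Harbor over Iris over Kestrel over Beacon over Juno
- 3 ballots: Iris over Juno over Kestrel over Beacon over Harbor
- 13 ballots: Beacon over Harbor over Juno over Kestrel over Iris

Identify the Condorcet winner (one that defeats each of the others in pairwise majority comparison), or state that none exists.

Head-to-head results (29 voters total):
Harbor vs Juno: Harbor wins 20–9.
Harbor vs Kestrel: Harbor wins 20–9.
Harbor vs Beacon: Beacon wins 22–7.
Harbor vs Iris: Harbor wins 20–9.
Juno vs Kestrel: Juno wins 16–13.
Juno vs Beacon: Beacon wins 26–3.
Juno vs Iris: Iris wins 16–13.
Kestrel vs Beacon: Kestrel wins 16–13.
Kestrel vs Iris: Kestrel wins 19–10.
Beacon vs Iris: Beacon wins 19–10.
No candidate beats all others: Harbor beats Kestrel beats Beacon beats Harbor, a majority cycle.

None — there is no Condorcet winner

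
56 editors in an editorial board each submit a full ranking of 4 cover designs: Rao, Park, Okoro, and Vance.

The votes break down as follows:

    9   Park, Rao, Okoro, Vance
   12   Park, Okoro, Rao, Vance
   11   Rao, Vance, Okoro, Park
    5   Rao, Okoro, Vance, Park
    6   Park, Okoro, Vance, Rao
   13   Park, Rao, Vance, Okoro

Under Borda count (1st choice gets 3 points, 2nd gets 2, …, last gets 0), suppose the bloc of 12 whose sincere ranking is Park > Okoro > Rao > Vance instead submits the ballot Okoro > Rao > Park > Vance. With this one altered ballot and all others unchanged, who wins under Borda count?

Borda totals with the altered ballot: Rao 116, Park 96, Okoro 78, Vance 46.
The switch changes the winner from Park to Rao.

Rao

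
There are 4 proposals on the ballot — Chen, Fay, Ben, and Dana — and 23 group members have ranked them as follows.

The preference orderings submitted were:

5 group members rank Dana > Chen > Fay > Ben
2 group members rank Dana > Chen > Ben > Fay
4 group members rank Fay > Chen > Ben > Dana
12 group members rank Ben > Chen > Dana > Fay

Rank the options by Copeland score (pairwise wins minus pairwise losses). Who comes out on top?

Pairwise results:
  Chen vs Fay: Chen wins 19–4.
  Chen vs Ben: Ben wins 12–11.
  Chen vs Dana: Chen wins 16–7.
  Fay vs Ben: Ben wins 14–9.
  Fay vs Dana: Dana wins 19–4.
  Ben vs Dana: Ben wins 16–7.
Copeland scores (wins − losses):
  Chen: 2 − 1 = 1
  Fay: 0 − 3 = -3
  Ben: 3 − 0 = 3
  Dana: 1 − 2 = -1
Ben has the best Copeland score.

Ben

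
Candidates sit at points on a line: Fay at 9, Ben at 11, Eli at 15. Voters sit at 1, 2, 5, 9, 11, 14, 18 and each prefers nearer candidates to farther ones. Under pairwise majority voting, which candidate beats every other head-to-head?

With single-peaked preferences on a line, the Condorcet winner is the candidate closest to the median voter.
The median voter (position 9) is closest to Fay at 9.
Check: Fay vs Ben — voters closer to Fay: 4 of 7.

Fay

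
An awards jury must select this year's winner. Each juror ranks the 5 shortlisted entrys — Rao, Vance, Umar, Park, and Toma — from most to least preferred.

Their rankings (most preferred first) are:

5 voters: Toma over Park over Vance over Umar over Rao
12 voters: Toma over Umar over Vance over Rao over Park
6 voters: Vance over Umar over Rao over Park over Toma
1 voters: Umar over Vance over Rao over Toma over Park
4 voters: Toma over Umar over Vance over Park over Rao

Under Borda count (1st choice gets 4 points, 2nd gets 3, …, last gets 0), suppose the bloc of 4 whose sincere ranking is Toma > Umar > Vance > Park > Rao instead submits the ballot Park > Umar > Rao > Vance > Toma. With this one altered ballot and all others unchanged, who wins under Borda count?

Borda totals with the altered ballot: Rao 34, Vance 65, Umar 75, Park 37, Toma 69.
The switch changes the winner from Toma to Umar.

Umar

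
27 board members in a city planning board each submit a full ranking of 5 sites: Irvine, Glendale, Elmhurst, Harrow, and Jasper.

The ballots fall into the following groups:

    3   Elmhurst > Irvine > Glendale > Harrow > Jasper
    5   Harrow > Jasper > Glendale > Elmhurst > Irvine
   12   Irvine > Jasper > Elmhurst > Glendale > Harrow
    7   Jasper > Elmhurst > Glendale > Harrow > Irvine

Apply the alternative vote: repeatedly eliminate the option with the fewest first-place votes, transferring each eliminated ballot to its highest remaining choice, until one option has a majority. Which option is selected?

Round 1: Irvine 12, Jasper 7, Harrow 5, Elmhurst 3, Glendale 0. Glendale has the fewest and is eliminated.
Round 2: Irvine 12, Jasper 7, Harrow 5, Elmhurst 3. Elmhurst has the fewest and is eliminated.
Round 3: Irvine 15, Jasper 7, Harrow 5. Irvine has a majority.

Irvine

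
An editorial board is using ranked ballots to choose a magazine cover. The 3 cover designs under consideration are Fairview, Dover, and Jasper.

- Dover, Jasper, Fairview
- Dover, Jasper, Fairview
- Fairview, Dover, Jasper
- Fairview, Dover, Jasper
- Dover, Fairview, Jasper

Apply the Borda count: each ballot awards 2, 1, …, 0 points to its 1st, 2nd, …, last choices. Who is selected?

Borda scores:
  Fairview: 0 + 0 + 2 + 2 + 1 = 5
  Dover: 2 + 2 + 1 + 1 + 2 = 8
  Jasper: 1 + 1 + 0 + 0 + 0 = 2
Dover has the highest total.

Dover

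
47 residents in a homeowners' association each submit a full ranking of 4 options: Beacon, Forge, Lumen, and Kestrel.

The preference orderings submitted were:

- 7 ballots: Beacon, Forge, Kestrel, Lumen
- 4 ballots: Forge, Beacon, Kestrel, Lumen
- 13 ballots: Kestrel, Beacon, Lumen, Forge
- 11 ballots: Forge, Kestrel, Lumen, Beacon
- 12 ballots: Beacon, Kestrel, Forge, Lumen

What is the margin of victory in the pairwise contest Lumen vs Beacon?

25

Ballots ranking Lumen above Beacon: 11.
Ballots ranking Beacon above Lumen: 7+4+13+12 = 36.
Beacon wins 36–11, a margin of 25.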